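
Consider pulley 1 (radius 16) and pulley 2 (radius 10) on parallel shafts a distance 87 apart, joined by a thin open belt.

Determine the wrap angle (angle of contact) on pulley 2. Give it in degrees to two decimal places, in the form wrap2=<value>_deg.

wrap2=172.09_deg

open belt: β = asin((r2−r1)/C) = asin(-6/87) = -3.9546°
wrap1 = π − 2β = 187.9091°
wrap2 = π + 2β = 172.0909°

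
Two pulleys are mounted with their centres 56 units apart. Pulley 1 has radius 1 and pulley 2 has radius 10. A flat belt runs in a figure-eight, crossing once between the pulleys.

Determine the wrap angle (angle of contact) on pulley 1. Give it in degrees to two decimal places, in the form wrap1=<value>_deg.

wrap1=202.66_deg

crossed belt: β = asin((r1+r2)/C) = asin(11/56) = 11.3282°
wrap1 = wrap2 = π + 2β = 202.6564°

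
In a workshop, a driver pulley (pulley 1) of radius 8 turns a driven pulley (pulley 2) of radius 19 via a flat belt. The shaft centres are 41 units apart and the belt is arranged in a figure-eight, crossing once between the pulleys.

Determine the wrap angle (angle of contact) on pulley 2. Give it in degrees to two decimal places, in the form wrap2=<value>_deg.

crossed belt: β = asin((r1+r2)/C) = asin(27/41) = 41.1884°
wrap1 = wrap2 = π + 2β = 262.3767°

wrap2=262.38_deg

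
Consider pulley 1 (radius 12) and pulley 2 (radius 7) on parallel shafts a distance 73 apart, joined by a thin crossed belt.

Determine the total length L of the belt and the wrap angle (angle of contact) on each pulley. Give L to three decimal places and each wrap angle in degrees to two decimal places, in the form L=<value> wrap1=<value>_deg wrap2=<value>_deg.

crossed belt: β = asin((r1+r2)/C) = asin(19/73) = 15.0863°
wrap1 = wrap2 = π + 2β = 210.1726°
tangent length = C·cosβ = 70.4840
L = (r1+r2)·wrap + 2·C·cosβ = 19·3.6682 + 2·70.4840 = 210.6640

L=210.664 wrap1=210.17_deg wrap2=210.17_deg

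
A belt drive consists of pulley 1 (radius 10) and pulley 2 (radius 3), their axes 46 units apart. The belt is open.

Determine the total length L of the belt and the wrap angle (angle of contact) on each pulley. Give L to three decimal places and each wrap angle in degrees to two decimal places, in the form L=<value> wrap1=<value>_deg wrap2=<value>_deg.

L=133.908 wrap1=197.51_deg wrap2=162.49_deg

open belt: β = asin((r2−r1)/C) = asin(-7/46) = -8.7529°
wrap1 = π − 2β = 197.5059°
wrap2 = π + 2β = 162.4941°
tangent length = C·cosβ = 45.4643
L = r1·wrap1 + r2·wrap2 + 2·C·cosβ = 10·3.4471 + 3·2.8361 + 2·45.4643 = 133.9080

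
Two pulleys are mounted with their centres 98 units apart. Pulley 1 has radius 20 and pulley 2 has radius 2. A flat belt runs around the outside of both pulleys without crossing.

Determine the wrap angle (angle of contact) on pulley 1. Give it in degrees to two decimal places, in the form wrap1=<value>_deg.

wrap1=201.17_deg

open belt: β = asin((r2−r1)/C) = asin(-18/98) = -10.5838°
wrap1 = π − 2β = 201.1676°
wrap2 = π + 2β = 158.8324°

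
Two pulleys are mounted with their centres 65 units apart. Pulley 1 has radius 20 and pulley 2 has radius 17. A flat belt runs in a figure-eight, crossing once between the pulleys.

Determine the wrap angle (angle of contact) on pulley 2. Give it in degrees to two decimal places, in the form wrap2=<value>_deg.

crossed belt: β = asin((r1+r2)/C) = asin(37/65) = 34.6966°
wrap1 = wrap2 = π + 2β = 249.3932°

wrap2=249.39_deg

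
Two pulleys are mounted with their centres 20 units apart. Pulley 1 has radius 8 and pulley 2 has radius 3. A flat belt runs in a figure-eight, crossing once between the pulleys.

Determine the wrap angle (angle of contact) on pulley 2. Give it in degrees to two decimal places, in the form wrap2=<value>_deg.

wrap2=246.73_deg

crossed belt: β = asin((r1+r2)/C) = asin(11/20) = 33.3670°
wrap1 = wrap2 = π + 2β = 246.7340°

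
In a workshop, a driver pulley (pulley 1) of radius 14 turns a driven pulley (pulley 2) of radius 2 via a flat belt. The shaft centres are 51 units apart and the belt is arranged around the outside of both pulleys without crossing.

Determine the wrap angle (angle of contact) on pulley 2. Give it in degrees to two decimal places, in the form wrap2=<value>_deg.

open belt: β = asin((r2−r1)/C) = asin(-12/51) = -13.6090°
wrap1 = π − 2β = 207.2179°
wrap2 = π + 2β = 152.7821°

wrap2=152.78_deg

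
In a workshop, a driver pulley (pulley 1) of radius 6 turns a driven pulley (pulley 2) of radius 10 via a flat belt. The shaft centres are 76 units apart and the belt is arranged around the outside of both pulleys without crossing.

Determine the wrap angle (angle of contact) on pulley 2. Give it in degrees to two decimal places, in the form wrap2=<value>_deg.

wrap2=186.03_deg

open belt: β = asin((r2−r1)/C) = asin(4/76) = 3.0170°
wrap1 = π − 2β = 173.9661°
wrap2 = π + 2β = 186.0339°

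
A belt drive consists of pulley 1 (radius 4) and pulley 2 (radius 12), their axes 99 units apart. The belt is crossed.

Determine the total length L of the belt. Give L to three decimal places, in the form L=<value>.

L=250.857

crossed belt: β = asin((r1+r2)/C) = asin(16/99) = 9.3007°
wrap1 = wrap2 = π + 2β = 198.6014°
tangent length = C·cosβ = 97.6985
L = (r1+r2)·wrap + 2·C·cosβ = 16·3.4662 + 2·97.6985 = 250.8570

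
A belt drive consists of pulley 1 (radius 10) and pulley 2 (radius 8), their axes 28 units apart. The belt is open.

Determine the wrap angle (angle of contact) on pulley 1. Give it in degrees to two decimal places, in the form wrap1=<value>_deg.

wrap1=188.19_deg

open belt: β = asin((r2−r1)/C) = asin(-2/28) = -4.0960°
wrap1 = π − 2β = 188.1921°
wrap2 = π + 2β = 171.8079°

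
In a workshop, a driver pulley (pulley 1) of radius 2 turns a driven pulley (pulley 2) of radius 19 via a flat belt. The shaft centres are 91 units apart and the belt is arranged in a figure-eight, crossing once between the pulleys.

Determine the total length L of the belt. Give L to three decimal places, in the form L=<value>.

L=252.841

crossed belt: β = asin((r1+r2)/C) = asin(21/91) = 13.3424°
wrap1 = wrap2 = π + 2β = 206.6847°
tangent length = C·cosβ = 88.5438
L = (r1+r2)·wrap + 2·C·cosβ = 21·3.6073 + 2·88.5438 = 252.8415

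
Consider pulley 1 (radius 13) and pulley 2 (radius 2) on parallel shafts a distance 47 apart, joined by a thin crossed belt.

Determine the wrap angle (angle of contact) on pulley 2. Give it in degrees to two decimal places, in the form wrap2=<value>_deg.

crossed belt: β = asin((r1+r2)/C) = asin(15/47) = 18.6115°
wrap1 = wrap2 = π + 2β = 217.2229°

wrap2=217.22_deg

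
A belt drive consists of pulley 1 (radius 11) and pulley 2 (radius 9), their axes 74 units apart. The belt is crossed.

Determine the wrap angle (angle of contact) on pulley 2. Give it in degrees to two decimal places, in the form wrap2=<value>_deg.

wrap2=211.36_deg

crossed belt: β = asin((r1+r2)/C) = asin(20/74) = 15.6804°
wrap1 = wrap2 = π + 2β = 211.3607°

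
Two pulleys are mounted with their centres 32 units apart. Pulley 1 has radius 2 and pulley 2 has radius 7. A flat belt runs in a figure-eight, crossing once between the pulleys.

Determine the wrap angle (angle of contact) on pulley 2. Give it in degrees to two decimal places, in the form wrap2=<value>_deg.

wrap2=212.67_deg

crossed belt: β = asin((r1+r2)/C) = asin(9/32) = 16.3348°
wrap1 = wrap2 = π + 2β = 212.6696°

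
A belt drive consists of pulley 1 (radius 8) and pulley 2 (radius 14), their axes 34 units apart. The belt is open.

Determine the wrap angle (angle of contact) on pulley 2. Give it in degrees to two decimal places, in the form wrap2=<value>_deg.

wrap2=200.33_deg

open belt: β = asin((r2−r1)/C) = asin(6/34) = 10.1642°
wrap1 = π − 2β = 159.6715°
wrap2 = π + 2β = 200.3285°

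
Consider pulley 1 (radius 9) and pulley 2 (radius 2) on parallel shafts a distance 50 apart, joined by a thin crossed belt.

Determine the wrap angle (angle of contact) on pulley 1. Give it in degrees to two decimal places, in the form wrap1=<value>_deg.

wrap1=205.42_deg

crossed belt: β = asin((r1+r2)/C) = asin(11/50) = 12.7090°
wrap1 = wrap2 = π + 2β = 205.4181°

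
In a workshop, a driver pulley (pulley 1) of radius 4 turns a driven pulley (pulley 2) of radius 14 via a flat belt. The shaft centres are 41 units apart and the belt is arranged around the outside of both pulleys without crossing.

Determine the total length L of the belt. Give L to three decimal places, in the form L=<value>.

open belt: β = asin((r2−r1)/C) = asin(10/41) = 14.1170°
wrap1 = π − 2β = 151.7660°
wrap2 = π + 2β = 208.2340°
tangent length = C·cosβ = 39.7618
L = r1·wrap1 + r2·wrap2 + 2·C·cosβ = 4·2.6488 + 14·3.6344 + 2·39.7618 = 141.0000

L=141.000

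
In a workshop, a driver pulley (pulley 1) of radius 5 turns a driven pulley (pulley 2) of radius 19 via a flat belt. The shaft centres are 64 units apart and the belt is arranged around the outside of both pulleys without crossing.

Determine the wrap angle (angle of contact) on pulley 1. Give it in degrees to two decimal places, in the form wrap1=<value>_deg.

wrap1=154.73_deg

open belt: β = asin((r2−r1)/C) = asin(14/64) = 12.6356°
wrap1 = π − 2β = 154.7287°
wrap2 = π + 2β = 205.2713°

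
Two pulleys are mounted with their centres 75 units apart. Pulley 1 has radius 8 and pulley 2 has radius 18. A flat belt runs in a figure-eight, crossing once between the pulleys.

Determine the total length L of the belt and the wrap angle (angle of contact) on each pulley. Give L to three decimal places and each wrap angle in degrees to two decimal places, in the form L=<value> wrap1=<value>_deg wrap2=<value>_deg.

L=240.788 wrap1=220.57_deg wrap2=220.57_deg

crossed belt: β = asin((r1+r2)/C) = asin(26/75) = 20.2836°
wrap1 = wrap2 = π + 2β = 220.5671°
tangent length = C·cosβ = 70.3491
L = (r1+r2)·wrap + 2·C·cosβ = 26·3.8496 + 2·70.3491 = 240.7885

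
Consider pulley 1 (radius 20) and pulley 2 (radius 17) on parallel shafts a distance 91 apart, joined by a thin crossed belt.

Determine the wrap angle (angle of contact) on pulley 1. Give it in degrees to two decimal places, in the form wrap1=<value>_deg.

wrap1=227.98_deg

crossed belt: β = asin((r1+r2)/C) = asin(37/91) = 23.9910°
wrap1 = wrap2 = π + 2β = 227.9820°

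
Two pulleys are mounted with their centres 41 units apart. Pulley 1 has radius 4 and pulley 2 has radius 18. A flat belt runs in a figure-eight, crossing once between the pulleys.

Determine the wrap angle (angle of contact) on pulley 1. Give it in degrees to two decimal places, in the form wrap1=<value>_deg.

crossed belt: β = asin((r1+r2)/C) = asin(22/41) = 32.4515°
wrap1 = wrap2 = π + 2β = 244.9030°

wrap1=244.90_deg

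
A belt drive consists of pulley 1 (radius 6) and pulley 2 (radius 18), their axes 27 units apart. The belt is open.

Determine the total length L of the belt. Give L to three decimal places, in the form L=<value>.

L=134.825

open belt: β = asin((r2−r1)/C) = asin(12/27) = 26.3878°
wrap1 = π − 2β = 127.2244°
wrap2 = π + 2β = 232.7756°
tangent length = C·cosβ = 24.1868
L = r1·wrap1 + r2·wrap2 + 2·C·cosβ = 6·2.2205 + 18·4.0627 + 2·24.1868 = 134.8251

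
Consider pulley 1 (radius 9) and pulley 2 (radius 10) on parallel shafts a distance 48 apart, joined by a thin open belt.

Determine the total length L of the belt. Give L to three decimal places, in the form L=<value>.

open belt: β = asin((r2−r1)/C) = asin(1/48) = 1.1937°
wrap1 = π − 2β = 177.6125°
wrap2 = π + 2β = 182.3875°
tangent length = C·cosβ = 47.9896
L = r1·wrap1 + r2·wrap2 + 2·C·cosβ = 9·3.0999 + 10·3.1833 + 2·47.9896 = 155.7111

L=155.711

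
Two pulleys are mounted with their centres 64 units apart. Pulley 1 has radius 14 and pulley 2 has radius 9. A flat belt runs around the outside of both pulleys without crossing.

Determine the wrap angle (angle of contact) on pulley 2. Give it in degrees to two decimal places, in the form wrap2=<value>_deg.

open belt: β = asin((r2−r1)/C) = asin(-5/64) = -4.4808°
wrap1 = π − 2β = 188.9616°
wrap2 = π + 2β = 171.0384°

wrap2=171.04_deg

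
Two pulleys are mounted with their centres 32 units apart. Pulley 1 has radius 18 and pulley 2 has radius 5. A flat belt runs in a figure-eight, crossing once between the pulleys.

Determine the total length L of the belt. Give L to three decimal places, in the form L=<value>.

crossed belt: β = asin((r1+r2)/C) = asin(23/32) = 45.9514°
wrap1 = wrap2 = π + 2β = 271.9027°
tangent length = C·cosβ = 22.2486
L = (r1+r2)·wrap + 2·C·cosβ = 23·4.7456 + 2·22.2486 = 153.6459

L=153.646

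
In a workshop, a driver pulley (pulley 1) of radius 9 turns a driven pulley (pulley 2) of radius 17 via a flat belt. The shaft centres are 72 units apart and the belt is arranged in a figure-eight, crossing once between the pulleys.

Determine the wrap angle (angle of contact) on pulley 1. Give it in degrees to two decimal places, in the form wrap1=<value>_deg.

crossed belt: β = asin((r1+r2)/C) = asin(26/72) = 21.1684°
wrap1 = wrap2 = π + 2β = 222.3369°

wrap1=222.34_deg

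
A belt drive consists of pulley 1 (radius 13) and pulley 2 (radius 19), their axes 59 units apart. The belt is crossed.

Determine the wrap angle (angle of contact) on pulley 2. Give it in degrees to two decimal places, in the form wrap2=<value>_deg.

crossed belt: β = asin((r1+r2)/C) = asin(32/59) = 32.8453°
wrap1 = wrap2 = π + 2β = 245.6906°

wrap2=245.69_deg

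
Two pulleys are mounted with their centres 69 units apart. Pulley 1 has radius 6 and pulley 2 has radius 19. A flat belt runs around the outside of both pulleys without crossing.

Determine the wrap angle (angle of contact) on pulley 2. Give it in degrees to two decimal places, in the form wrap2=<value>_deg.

open belt: β = asin((r2−r1)/C) = asin(13/69) = 10.8598°
wrap1 = π − 2β = 158.2805°
wrap2 = π + 2β = 201.7195°

wrap2=201.72_deg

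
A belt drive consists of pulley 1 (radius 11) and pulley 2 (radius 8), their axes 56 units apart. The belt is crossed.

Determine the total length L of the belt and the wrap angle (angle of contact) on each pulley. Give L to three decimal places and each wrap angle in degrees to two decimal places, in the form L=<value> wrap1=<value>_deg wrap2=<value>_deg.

L=178.201 wrap1=219.67_deg wrap2=219.67_deg

crossed belt: β = asin((r1+r2)/C) = asin(19/56) = 19.8334°
wrap1 = wrap2 = π + 2β = 219.6667°
tangent length = C·cosβ = 52.6783
L = (r1+r2)·wrap + 2·C·cosβ = 19·3.8339 + 2·52.6783 = 178.2008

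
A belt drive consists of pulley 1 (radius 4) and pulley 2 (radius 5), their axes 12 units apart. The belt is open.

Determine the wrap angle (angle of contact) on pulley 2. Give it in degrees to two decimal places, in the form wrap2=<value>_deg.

wrap2=189.56_deg

open belt: β = asin((r2−r1)/C) = asin(1/12) = 4.7802°
wrap1 = π − 2β = 170.4396°
wrap2 = π + 2β = 189.5604°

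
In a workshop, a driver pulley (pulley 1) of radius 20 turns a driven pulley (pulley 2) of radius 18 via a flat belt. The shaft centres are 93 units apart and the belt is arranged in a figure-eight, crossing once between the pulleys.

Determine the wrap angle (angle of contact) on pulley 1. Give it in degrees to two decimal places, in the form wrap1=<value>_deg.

crossed belt: β = asin((r1+r2)/C) = asin(38/93) = 24.1171°
wrap1 = wrap2 = π + 2β = 228.2341°

wrap1=228.23_deg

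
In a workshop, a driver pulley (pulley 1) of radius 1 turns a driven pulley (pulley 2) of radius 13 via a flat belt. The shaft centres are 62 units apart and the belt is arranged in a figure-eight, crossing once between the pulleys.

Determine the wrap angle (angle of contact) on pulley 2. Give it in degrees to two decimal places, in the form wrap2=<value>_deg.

crossed belt: β = asin((r1+r2)/C) = asin(14/62) = 13.0503°
wrap1 = wrap2 = π + 2β = 206.1006°

wrap2=206.10_deg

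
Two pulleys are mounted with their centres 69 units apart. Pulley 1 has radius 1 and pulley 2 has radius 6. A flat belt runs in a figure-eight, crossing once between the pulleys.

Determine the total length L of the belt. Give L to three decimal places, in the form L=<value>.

crossed belt: β = asin((r1+r2)/C) = asin(7/69) = 5.8226°
wrap1 = wrap2 = π + 2β = 191.6453°
tangent length = C·cosβ = 68.6440
L = (r1+r2)·wrap + 2·C·cosβ = 7·3.3448 + 2·68.6440 = 160.7019

L=160.702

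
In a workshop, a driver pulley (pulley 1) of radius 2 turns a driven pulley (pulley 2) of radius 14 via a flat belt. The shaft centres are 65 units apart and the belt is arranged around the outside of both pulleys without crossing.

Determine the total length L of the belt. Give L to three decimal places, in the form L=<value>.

L=182.487

open belt: β = asin((r2−r1)/C) = asin(12/65) = 10.6387°
wrap1 = π − 2β = 158.7226°
wrap2 = π + 2β = 201.2774°
tangent length = C·cosβ = 63.8827
L = r1·wrap1 + r2·wrap2 + 2·C·cosβ = 2·2.7702 + 14·3.5130 + 2·63.8827 = 182.4872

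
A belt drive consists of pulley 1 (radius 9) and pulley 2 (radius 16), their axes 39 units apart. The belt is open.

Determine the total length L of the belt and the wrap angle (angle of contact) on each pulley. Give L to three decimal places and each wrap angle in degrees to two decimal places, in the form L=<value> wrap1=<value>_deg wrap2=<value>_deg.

open belt: β = asin((r2−r1)/C) = asin(7/39) = 10.3399°
wrap1 = π − 2β = 159.3202°
wrap2 = π + 2β = 200.6798°
tangent length = C·cosβ = 38.3667
L = r1·wrap1 + r2·wrap2 + 2·C·cosβ = 9·2.7807 + 16·3.5025 + 2·38.3667 = 157.7996

L=157.800 wrap1=159.32_deg wrap2=200.68_deg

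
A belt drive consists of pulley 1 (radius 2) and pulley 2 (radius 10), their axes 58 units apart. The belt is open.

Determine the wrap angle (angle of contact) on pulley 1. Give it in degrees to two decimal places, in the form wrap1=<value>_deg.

open belt: β = asin((r2−r1)/C) = asin(8/58) = 7.9281°
wrap1 = π − 2β = 164.1437°
wrap2 = π + 2β = 195.8563°

wrap1=164.14_deg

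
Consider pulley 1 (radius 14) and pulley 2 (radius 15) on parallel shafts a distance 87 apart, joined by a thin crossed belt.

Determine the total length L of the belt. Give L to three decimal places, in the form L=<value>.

L=274.866

crossed belt: β = asin((r1+r2)/C) = asin(29/87) = 19.4712°
wrap1 = wrap2 = π + 2β = 218.9424°
tangent length = C·cosβ = 82.0244
L = (r1+r2)·wrap + 2·C·cosβ = 29·3.8213 + 2·82.0244 = 274.8655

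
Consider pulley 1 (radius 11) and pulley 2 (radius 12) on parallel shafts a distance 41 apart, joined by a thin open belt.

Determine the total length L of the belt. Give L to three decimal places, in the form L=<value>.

L=154.281

open belt: β = asin((r2−r1)/C) = asin(1/41) = 1.3976°
wrap1 = π − 2β = 177.2048°
wrap2 = π + 2β = 182.7952°
tangent length = C·cosβ = 40.9878
L = r1·wrap1 + r2·wrap2 + 2·C·cosβ = 11·3.0928 + 12·3.1904 + 2·40.9878 = 154.2810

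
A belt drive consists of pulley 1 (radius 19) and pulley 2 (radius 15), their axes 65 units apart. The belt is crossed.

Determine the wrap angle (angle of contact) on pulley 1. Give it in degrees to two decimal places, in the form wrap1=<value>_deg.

crossed belt: β = asin((r1+r2)/C) = asin(34/65) = 31.5389°
wrap1 = wrap2 = π + 2β = 243.0777°

wrap1=243.08_deg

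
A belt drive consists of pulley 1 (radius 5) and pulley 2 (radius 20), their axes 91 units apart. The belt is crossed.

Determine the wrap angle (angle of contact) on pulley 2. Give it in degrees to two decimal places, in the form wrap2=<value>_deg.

crossed belt: β = asin((r1+r2)/C) = asin(25/91) = 15.9456°
wrap1 = wrap2 = π + 2β = 211.8913°

wrap2=211.89_deg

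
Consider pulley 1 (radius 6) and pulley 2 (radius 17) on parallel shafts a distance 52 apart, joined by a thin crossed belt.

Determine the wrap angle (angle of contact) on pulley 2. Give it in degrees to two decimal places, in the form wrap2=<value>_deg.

crossed belt: β = asin((r1+r2)/C) = asin(23/52) = 26.2512°
wrap1 = wrap2 = π + 2β = 232.5024°

wrap2=232.50_deg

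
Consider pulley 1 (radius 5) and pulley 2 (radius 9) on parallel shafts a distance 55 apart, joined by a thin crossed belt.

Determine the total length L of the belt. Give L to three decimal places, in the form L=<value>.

crossed belt: β = asin((r1+r2)/C) = asin(14/55) = 14.7467°
wrap1 = wrap2 = π + 2β = 209.4933°
tangent length = C·cosβ = 53.1883
L = (r1+r2)·wrap + 2·C·cosβ = 14·3.6563 + 2·53.1883 = 157.5656

L=157.566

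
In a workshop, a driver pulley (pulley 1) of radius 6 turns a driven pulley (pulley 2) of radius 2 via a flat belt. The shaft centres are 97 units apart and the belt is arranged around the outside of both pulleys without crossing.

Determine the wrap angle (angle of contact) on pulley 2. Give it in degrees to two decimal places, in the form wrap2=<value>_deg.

wrap2=175.27_deg

open belt: β = asin((r2−r1)/C) = asin(-4/97) = -2.3634°
wrap1 = π − 2β = 184.7268°
wrap2 = π + 2β = 175.2732°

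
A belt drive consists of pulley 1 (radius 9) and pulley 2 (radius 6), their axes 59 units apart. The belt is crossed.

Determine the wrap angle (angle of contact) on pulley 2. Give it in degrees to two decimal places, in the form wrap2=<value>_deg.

wrap2=209.46_deg

crossed belt: β = asin((r1+r2)/C) = asin(15/59) = 14.7284°
wrap1 = wrap2 = π + 2β = 209.4568°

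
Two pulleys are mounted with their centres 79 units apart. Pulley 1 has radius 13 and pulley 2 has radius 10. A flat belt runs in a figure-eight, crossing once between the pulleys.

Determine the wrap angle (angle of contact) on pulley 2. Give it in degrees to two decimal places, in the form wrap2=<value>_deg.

crossed belt: β = asin((r1+r2)/C) = asin(23/79) = 16.9262°
wrap1 = wrap2 = π + 2β = 213.8523°

wrap2=213.85_deg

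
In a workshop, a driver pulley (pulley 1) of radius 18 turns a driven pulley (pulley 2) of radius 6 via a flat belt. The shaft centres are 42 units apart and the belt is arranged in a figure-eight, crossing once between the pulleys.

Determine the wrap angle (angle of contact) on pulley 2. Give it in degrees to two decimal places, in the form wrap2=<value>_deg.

crossed belt: β = asin((r1+r2)/C) = asin(24/42) = 34.8499°
wrap1 = wrap2 = π + 2β = 249.6998°

wrap2=249.70_deg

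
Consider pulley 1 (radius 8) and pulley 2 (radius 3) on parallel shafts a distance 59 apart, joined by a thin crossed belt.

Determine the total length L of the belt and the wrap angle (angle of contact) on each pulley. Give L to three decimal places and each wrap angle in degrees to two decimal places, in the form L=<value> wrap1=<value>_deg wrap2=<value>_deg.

crossed belt: β = asin((r1+r2)/C) = asin(11/59) = 10.7451°
wrap1 = wrap2 = π + 2β = 201.4903°
tangent length = C·cosβ = 57.9655
L = (r1+r2)·wrap + 2·C·cosβ = 11·3.5167 + 2·57.9655 = 154.6144

L=154.614 wrap1=201.49_deg wrap2=201.49_deg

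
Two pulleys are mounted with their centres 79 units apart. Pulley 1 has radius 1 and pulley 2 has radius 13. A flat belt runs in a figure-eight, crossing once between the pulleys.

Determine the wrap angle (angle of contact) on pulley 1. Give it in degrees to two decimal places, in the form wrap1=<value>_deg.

crossed belt: β = asin((r1+r2)/C) = asin(14/79) = 10.2076°
wrap1 = wrap2 = π + 2β = 200.4152°

wrap1=200.42_deg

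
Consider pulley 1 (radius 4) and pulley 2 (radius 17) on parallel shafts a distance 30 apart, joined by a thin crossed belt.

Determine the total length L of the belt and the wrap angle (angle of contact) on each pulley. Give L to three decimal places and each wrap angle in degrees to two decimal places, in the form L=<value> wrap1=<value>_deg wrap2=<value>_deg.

L=141.389 wrap1=268.85_deg wrap2=268.85_deg

crossed belt: β = asin((r1+r2)/C) = asin(21/30) = 44.4270°
wrap1 = wrap2 = π + 2β = 268.8540°
tangent length = C·cosβ = 21.4243
L = (r1+r2)·wrap + 2·C·cosβ = 21·4.6924 + 2·21.4243 = 141.3887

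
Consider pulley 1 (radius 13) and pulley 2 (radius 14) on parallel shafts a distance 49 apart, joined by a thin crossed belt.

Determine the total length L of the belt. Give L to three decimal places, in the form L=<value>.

crossed belt: β = asin((r1+r2)/C) = asin(27/49) = 33.4370°
wrap1 = wrap2 = π + 2β = 246.8741°
tangent length = C·cosβ = 40.8901
L = (r1+r2)·wrap + 2·C·cosβ = 27·4.3088 + 2·40.8901 = 198.1169

L=198.117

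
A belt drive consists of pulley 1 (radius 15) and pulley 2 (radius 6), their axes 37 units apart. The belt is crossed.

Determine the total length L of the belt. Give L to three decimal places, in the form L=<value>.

crossed belt: β = asin((r1+r2)/C) = asin(21/37) = 34.5808°
wrap1 = wrap2 = π + 2β = 249.1616°
tangent length = C·cosβ = 30.4631
L = (r1+r2)·wrap + 2·C·cosβ = 21·4.3487 + 2·30.4631 = 152.2487

L=152.249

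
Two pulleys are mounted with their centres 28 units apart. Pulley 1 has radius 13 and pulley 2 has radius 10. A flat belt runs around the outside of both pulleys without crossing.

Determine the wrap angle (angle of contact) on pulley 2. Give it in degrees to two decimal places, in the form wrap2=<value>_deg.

open belt: β = asin((r2−r1)/C) = asin(-3/28) = -6.1506°
wrap1 = π − 2β = 192.3013°
wrap2 = π + 2β = 167.6987°

wrap2=167.70_deg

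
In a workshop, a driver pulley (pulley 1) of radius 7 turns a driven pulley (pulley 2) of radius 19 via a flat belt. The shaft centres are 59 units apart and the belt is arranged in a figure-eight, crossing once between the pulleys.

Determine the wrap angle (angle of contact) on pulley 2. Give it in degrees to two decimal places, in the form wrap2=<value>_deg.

wrap2=232.29_deg

crossed belt: β = asin((r1+r2)/C) = asin(26/59) = 26.1471°
wrap1 = wrap2 = π + 2β = 232.2943°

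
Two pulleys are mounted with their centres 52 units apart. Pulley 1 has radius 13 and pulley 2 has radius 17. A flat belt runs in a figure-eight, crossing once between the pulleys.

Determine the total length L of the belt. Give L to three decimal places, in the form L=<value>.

L=216.092

crossed belt: β = asin((r1+r2)/C) = asin(30/52) = 35.2344°
wrap1 = wrap2 = π + 2β = 250.4688°
tangent length = C·cosβ = 42.4735
L = (r1+r2)·wrap + 2·C·cosβ = 30·4.3715 + 2·42.4735 = 216.0922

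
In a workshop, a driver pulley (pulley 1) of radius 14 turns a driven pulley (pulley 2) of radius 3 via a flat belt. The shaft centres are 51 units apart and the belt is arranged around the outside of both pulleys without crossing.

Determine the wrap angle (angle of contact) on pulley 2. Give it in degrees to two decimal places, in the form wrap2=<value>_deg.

wrap2=155.09_deg

open belt: β = asin((r2−r1)/C) = asin(-11/51) = -12.4558°
wrap1 = π − 2β = 204.9116°
wrap2 = π + 2β = 155.0884°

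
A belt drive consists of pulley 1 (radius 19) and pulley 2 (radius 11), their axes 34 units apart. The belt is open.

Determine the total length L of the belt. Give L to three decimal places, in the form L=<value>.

open belt: β = asin((r2−r1)/C) = asin(-8/34) = -13.6090°
wrap1 = π − 2β = 207.2179°
wrap2 = π + 2β = 152.7821°
tangent length = C·cosβ = 33.0454
L = r1·wrap1 + r2·wrap2 + 2·C·cosβ = 19·3.6166 + 11·2.6666 + 2·33.0454 = 164.1390

L=164.139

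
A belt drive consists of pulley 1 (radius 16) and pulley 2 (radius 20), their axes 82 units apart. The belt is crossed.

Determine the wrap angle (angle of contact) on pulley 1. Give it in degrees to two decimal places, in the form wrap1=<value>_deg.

wrap1=232.08_deg

crossed belt: β = asin((r1+r2)/C) = asin(36/82) = 26.0416°
wrap1 = wrap2 = π + 2β = 232.0833°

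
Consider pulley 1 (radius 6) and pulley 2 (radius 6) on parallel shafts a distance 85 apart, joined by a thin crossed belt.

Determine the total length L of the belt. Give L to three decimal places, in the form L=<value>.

L=209.396

crossed belt: β = asin((r1+r2)/C) = asin(12/85) = 8.1159°
wrap1 = wrap2 = π + 2β = 196.2319°
tangent length = C·cosβ = 84.1487
L = (r1+r2)·wrap + 2·C·cosβ = 12·3.4249 + 2·84.1487 = 209.3961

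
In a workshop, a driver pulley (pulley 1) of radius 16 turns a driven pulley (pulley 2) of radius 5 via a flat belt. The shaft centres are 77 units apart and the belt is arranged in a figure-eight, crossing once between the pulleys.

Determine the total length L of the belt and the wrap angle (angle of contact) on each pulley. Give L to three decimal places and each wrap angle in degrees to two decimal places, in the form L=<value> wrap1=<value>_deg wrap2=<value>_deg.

crossed belt: β = asin((r1+r2)/C) = asin(21/77) = 15.8266°
wrap1 = wrap2 = π + 2β = 211.6532°
tangent length = C·cosβ = 74.0810
L = (r1+r2)·wrap + 2·C·cosβ = 21·3.6940 + 2·74.0810 = 225.7370

L=225.737 wrap1=211.65_deg wrap2=211.65_deg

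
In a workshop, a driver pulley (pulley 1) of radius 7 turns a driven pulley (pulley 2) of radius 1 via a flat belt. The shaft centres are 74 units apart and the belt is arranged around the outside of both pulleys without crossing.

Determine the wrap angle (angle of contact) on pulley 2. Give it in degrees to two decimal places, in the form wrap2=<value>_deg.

open belt: β = asin((r2−r1)/C) = asin(-6/74) = -4.6507°
wrap1 = π − 2β = 189.3014°
wrap2 = π + 2β = 170.6986°

wrap2=170.70_deg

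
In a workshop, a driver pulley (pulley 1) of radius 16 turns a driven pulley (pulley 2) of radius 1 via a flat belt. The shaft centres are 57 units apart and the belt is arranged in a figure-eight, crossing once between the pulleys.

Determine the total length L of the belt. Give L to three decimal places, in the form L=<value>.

L=172.516

crossed belt: β = asin((r1+r2)/C) = asin(17/57) = 17.3523°
wrap1 = wrap2 = π + 2β = 214.7045°
tangent length = C·cosβ = 54.4059
L = (r1+r2)·wrap + 2·C·cosβ = 17·3.7473 + 2·54.4059 = 172.5159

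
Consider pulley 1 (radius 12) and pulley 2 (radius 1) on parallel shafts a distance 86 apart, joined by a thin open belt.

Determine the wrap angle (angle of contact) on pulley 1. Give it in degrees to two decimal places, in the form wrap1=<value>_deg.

wrap1=194.70_deg

open belt: β = asin((r2−r1)/C) = asin(-11/86) = -7.3487°
wrap1 = π − 2β = 194.6973°
wrap2 = π + 2β = 165.3027°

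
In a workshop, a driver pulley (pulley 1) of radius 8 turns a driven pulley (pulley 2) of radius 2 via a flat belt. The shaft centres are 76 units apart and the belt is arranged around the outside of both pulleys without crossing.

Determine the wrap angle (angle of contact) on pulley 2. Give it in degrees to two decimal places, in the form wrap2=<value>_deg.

open belt: β = asin((r2−r1)/C) = asin(-6/76) = -4.5281°
wrap1 = π − 2β = 189.0561°
wrap2 = π + 2β = 170.9439°

wrap2=170.94_deg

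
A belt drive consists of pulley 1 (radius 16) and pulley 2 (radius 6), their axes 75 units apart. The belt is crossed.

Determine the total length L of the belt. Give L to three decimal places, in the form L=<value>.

crossed belt: β = asin((r1+r2)/C) = asin(22/75) = 17.0576°
wrap1 = wrap2 = π + 2β = 214.1152°
tangent length = C·cosβ = 71.7008
L = (r1+r2)·wrap + 2·C·cosβ = 22·3.7370 + 2·71.7008 = 225.6159

L=225.616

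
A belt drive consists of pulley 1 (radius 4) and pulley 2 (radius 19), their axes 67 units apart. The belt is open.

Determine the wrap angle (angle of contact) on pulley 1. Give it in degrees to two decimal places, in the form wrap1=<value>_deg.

wrap1=154.13_deg

open belt: β = asin((r2−r1)/C) = asin(15/67) = 12.9371°
wrap1 = π − 2β = 154.1259°
wrap2 = π + 2β = 205.8741°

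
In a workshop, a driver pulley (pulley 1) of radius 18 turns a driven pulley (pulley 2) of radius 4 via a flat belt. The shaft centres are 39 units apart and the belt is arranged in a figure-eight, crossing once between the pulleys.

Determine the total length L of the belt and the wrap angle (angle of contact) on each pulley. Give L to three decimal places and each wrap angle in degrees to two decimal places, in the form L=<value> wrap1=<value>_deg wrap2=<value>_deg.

L=159.891 wrap1=248.68_deg wrap2=248.68_deg

crossed belt: β = asin((r1+r2)/C) = asin(22/39) = 34.3400°
wrap1 = wrap2 = π + 2β = 248.6800°
tangent length = C·cosβ = 32.2025
L = (r1+r2)·wrap + 2·C·cosβ = 22·4.3403 + 2·32.2025 = 159.8912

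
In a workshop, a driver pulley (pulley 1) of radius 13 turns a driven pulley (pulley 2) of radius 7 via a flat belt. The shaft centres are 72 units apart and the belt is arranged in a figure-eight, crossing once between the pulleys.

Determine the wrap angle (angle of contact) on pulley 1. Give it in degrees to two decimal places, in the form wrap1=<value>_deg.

wrap1=212.26_deg

crossed belt: β = asin((r1+r2)/C) = asin(20/72) = 16.1276°
wrap1 = wrap2 = π + 2β = 212.2552°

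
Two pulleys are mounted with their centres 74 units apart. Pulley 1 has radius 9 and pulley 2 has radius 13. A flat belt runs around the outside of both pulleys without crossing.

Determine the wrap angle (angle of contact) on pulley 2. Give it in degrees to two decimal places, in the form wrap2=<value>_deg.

open belt: β = asin((r2−r1)/C) = asin(4/74) = 3.0986°
wrap1 = π − 2β = 173.8028°
wrap2 = π + 2β = 186.1972°

wrap2=186.20_deg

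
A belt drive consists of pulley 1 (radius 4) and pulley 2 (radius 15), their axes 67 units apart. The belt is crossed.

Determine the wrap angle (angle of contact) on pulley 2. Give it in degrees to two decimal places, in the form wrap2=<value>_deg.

wrap2=212.95_deg

crossed belt: β = asin((r1+r2)/C) = asin(19/67) = 16.4741°
wrap1 = wrap2 = π + 2β = 212.9482°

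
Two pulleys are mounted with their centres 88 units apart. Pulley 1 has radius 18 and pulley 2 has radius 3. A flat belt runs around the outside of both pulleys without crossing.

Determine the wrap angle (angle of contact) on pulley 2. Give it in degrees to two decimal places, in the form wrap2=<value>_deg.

wrap2=160.37_deg

open belt: β = asin((r2−r1)/C) = asin(-15/88) = -9.8142°
wrap1 = π − 2β = 199.6285°
wrap2 = π + 2β = 160.3715°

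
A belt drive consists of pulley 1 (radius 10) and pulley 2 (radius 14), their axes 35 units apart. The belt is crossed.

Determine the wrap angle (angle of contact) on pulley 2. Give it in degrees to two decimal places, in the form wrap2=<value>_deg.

wrap2=266.58_deg

crossed belt: β = asin((r1+r2)/C) = asin(24/35) = 43.2918°
wrap1 = wrap2 = π + 2β = 266.5836°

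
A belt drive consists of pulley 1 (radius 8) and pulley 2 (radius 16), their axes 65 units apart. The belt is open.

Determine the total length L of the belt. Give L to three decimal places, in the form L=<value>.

L=206.384

open belt: β = asin((r2−r1)/C) = asin(8/65) = 7.0697°
wrap1 = π − 2β = 165.8606°
wrap2 = π + 2β = 194.1394°
tangent length = C·cosβ = 64.5058
L = r1·wrap1 + r2·wrap2 + 2·C·cosβ = 8·2.8948 + 16·3.3884 + 2·64.5058 = 206.3841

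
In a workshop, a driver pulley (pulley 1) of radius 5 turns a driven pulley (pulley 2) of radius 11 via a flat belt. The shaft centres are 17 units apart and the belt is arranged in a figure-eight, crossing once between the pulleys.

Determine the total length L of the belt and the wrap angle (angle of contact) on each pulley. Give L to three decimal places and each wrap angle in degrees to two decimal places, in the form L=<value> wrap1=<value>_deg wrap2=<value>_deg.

crossed belt: β = asin((r1+r2)/C) = asin(16/17) = 70.2501°
wrap1 = wrap2 = π + 2β = 320.5002°
tangent length = C·cosβ = 5.7446
L = (r1+r2)·wrap + 2·C·cosβ = 16·5.5938 + 2·5.7446 = 100.9897

L=100.990 wrap1=320.50_deg wrap2=320.50_deg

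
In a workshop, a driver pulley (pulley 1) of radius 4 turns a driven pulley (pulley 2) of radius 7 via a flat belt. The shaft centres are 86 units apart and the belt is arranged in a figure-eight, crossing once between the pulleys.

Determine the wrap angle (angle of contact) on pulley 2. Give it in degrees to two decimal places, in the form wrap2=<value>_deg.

wrap2=194.70_deg

crossed belt: β = asin((r1+r2)/C) = asin(11/86) = 7.3487°
wrap1 = wrap2 = π + 2β = 194.6973°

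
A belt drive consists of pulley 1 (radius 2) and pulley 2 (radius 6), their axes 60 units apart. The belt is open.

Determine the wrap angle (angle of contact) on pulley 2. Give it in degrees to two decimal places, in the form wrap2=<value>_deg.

wrap2=187.65_deg

open belt: β = asin((r2−r1)/C) = asin(4/60) = 3.8226°
wrap1 = π − 2β = 172.3549°
wrap2 = π + 2β = 187.6451°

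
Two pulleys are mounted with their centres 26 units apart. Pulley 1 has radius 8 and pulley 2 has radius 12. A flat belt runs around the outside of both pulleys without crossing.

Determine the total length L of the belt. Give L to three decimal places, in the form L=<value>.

L=115.448

open belt: β = asin((r2−r1)/C) = asin(4/26) = 8.8499°
wrap1 = π − 2β = 162.3002°
wrap2 = π + 2β = 197.6998°
tangent length = C·cosβ = 25.6905
L = r1·wrap1 + r2·wrap2 + 2·C·cosβ = 8·2.8327 + 12·3.4505 + 2·25.6905 = 115.4485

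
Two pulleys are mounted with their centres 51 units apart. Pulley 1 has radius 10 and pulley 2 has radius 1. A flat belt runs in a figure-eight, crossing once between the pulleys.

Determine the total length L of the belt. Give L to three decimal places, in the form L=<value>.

L=138.939

crossed belt: β = asin((r1+r2)/C) = asin(11/51) = 12.4558°
wrap1 = wrap2 = π + 2β = 204.9116°
tangent length = C·cosβ = 49.7996
L = (r1+r2)·wrap + 2·C·cosβ = 11·3.5764 + 2·49.7996 = 138.9394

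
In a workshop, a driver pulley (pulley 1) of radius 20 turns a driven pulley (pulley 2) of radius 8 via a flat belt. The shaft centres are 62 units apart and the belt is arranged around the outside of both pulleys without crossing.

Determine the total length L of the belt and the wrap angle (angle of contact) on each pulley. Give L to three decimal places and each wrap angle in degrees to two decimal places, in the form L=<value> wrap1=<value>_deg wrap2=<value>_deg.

L=214.295 wrap1=202.32_deg wrap2=157.68_deg

open belt: β = asin((r2−r1)/C) = asin(-12/62) = -11.1599°
wrap1 = π − 2β = 202.3199°
wrap2 = π + 2β = 157.6801°
tangent length = C·cosβ = 60.8276
L = r1·wrap1 + r2·wrap2 + 2·C·cosβ = 20·3.5311 + 8·2.7520 + 2·60.8276 = 214.2945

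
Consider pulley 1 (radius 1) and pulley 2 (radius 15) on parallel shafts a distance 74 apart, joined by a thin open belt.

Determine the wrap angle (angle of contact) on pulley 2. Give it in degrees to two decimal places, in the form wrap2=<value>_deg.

wrap2=201.81_deg

open belt: β = asin((r2−r1)/C) = asin(14/74) = 10.9055°
wrap1 = π − 2β = 158.1891°
wrap2 = π + 2β = 201.8109°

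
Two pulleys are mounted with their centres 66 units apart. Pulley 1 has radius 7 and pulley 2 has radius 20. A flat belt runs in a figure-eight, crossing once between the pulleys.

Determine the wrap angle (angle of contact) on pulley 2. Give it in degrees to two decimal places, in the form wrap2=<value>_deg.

wrap2=228.30_deg

crossed belt: β = asin((r1+r2)/C) = asin(27/66) = 24.1477°
wrap1 = wrap2 = π + 2β = 228.2955°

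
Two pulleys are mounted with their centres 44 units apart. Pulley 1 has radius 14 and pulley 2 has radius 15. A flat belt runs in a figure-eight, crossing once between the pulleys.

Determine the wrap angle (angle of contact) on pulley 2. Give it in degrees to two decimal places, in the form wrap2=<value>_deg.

wrap2=262.46_deg

crossed belt: β = asin((r1+r2)/C) = asin(29/44) = 41.2306°
wrap1 = wrap2 = π + 2β = 262.4612°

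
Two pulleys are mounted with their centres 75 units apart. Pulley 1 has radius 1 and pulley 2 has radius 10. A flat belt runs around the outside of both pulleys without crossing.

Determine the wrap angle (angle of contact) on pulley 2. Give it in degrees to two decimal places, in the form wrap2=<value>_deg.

wrap2=193.78_deg

open belt: β = asin((r2−r1)/C) = asin(9/75) = 6.8921°
wrap1 = π − 2β = 166.2158°
wrap2 = π + 2β = 193.7842°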